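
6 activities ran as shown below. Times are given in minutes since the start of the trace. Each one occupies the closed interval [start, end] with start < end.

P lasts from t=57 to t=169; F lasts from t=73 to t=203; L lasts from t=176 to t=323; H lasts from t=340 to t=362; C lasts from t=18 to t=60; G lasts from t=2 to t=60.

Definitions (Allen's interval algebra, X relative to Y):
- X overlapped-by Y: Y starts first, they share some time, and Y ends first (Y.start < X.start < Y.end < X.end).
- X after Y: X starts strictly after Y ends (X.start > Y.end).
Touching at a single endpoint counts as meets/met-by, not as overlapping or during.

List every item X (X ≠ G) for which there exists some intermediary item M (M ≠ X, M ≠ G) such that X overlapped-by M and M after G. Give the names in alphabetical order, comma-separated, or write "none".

Target G = [t=2, t=60].
Intermediaries M with M after G: F, H, L.
Via F — items with X overlapped-by F: L.
Via H — items with X overlapped-by H: none.
Via L — items with X overlapped-by L: none.
Union: L.

L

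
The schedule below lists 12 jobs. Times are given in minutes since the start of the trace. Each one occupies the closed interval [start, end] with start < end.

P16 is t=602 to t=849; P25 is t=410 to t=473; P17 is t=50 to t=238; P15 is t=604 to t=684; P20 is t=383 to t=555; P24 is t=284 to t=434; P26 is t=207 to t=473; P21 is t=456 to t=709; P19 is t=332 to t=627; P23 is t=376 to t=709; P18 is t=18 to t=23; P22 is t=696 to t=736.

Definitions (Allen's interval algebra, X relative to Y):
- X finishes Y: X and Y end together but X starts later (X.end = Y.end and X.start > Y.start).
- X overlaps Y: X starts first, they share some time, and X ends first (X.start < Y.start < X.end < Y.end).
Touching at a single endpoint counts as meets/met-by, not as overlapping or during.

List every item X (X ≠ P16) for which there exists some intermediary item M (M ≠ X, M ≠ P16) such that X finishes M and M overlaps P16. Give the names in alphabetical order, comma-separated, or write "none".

Target P16 = [t=602, t=849].
Intermediaries M with M overlaps P16: P19, P21, P23.
Via P19 — items with X finishes P19: none.
Via P21 — items with X finishes P21: none.
Via P23 — items with X finishes P23: P21.
Union: P21.

P21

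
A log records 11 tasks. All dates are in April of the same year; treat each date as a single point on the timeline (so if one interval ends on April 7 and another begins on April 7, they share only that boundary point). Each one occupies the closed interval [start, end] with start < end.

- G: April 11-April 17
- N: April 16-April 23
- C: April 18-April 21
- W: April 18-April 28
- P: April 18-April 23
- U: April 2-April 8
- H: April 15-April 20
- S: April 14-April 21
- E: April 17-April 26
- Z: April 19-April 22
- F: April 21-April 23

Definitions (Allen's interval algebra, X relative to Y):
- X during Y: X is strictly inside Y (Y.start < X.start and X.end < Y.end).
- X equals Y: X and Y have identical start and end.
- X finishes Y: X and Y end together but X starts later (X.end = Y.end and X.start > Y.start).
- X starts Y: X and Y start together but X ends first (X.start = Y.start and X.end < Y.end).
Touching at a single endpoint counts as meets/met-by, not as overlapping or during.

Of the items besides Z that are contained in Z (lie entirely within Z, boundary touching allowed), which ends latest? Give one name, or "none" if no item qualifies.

Target Z = [April 19, April 22].
C [April 18, April 21] → overlaps → excluded.
E [April 17, April 26] → contains → excluded.
F [April 21, April 23] → overlapped-by → excluded.
G [April 11, April 17] → before → excluded.
H [April 15, April 20] → overlaps → excluded.
N [April 16, April 23] → contains → excluded.
P [April 18, April 23] → contains → excluded.
S [April 14, April 21] → overlaps → excluded.
U [April 2, April 8] → before → excluded.
W [April 18, April 28] → contains → excluded.
No candidates → none.

none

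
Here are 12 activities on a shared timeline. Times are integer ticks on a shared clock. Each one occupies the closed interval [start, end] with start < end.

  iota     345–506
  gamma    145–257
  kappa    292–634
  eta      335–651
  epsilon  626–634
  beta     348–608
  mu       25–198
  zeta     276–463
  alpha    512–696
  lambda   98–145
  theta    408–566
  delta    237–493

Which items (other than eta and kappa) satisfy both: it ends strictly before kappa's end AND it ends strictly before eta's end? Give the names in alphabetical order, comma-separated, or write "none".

Conditions: its end is strictly before kappa's end (X.end < 634) AND its end is strictly before eta's end (X.end < 651).
alpha: end 696 < 634? ✗; end 696 < 651? ✗ → no.
beta: end 608 < 634? ✓; end 608 < 651? ✓ → yes.
delta: end 493 < 634? ✓; end 493 < 651? ✓ → yes.
epsilon: end 634 < 634? ✗; end 634 < 651? ✓ → no.
gamma: end 257 < 634? ✓; end 257 < 651? ✓ → yes.
iota: end 506 < 634? ✓; end 506 < 651? ✓ → yes.
lambda: end 145 < 634? ✓; end 145 < 651? ✓ → yes.
mu: end 198 < 634? ✓; end 198 < 651? ✓ → yes.
theta: end 566 < 634? ✓; end 566 < 651? ✓ → yes.
zeta: end 463 < 634? ✓; end 463 < 651? ✓ → yes.
Result: beta, delta, gamma, iota, lambda, mu, theta, zeta.

beta, delta, gamma, iota, lambda, mu, theta, zeta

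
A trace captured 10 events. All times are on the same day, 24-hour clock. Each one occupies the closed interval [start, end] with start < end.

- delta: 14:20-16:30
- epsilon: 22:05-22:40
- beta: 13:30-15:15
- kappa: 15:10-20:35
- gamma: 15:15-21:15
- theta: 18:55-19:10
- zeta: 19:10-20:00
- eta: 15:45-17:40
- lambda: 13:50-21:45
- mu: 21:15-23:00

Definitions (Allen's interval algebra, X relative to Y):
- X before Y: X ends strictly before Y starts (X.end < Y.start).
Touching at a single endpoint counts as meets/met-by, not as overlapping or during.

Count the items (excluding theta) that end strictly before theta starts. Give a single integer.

3

Target theta = [18:55, 19:10].
beta [13:30, 15:15] → before → counts.
delta [14:20, 16:30] → before → counts.
epsilon [22:05, 22:40] → after → no.
eta [15:45, 17:40] → before → counts.
gamma [15:15, 21:15] → contains → no.
kappa [15:10, 20:35] → contains → no.
lambda [13:50, 21:45] → contains → no.
mu [21:15, 23:00] → after → no.
zeta [19:10, 20:00] → met-by → no.
Total: 3.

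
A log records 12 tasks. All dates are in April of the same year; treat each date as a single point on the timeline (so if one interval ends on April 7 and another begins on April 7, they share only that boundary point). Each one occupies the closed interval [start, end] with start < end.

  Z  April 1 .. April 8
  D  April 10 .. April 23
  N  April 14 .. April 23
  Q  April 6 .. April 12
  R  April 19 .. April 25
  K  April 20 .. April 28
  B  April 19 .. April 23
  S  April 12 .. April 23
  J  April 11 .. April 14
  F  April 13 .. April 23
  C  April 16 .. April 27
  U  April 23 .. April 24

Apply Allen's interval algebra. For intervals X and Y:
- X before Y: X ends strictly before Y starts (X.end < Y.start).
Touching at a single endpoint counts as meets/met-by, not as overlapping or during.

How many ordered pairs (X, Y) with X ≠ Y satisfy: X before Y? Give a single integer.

22

Checking all 132 ordered pairs for relation 'before'; matching pairs in alphabetical order:
(J, B): J before B ✓
(J, C): J before C ✓
(J, K): J before K ✓
(J, R): J before R ✓
(J, U): J before U ✓
(Q, B): Q before B ✓
(Q, C): Q before C ✓
(Q, F): Q before F ✓
(Q, K): Q before K ✓
(Q, N): Q before N ✓
(Q, R): Q before R ✓
(Q, U): Q before U ✓
(Z, B): Z before B ✓
(Z, C): Z before C ✓
(Z, D): Z before D ✓
(Z, F): Z before F ✓
(Z, J): Z before J ✓
(Z, K): Z before K ✓
(Z, N): Z before N ✓
(Z, R): Z before R ✓
(Z, S): Z before S ✓
(Z, U): Z before U ✓
Count: 22.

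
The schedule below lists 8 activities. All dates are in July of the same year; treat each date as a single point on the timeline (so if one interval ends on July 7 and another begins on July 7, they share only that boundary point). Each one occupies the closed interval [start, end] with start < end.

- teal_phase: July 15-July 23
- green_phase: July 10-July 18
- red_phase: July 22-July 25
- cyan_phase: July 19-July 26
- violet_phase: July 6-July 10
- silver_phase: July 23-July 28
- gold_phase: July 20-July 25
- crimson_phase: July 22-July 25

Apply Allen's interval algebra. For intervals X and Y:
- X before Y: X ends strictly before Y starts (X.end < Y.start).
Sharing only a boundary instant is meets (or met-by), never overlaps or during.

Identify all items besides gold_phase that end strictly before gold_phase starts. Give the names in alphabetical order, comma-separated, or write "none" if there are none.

Target gold_phase = [July 20, July 25].
crimson_phase [July 22, July 25] → finishes → no.
cyan_phase [July 19, July 26] → contains → no.
green_phase [July 10, July 18] → before → yes.
red_phase [July 22, July 25] → finishes → no.
silver_phase [July 23, July 28] → overlapped-by → no.
teal_phase [July 15, July 23] → overlaps → no.
violet_phase [July 6, July 10] → before → yes.
Result: green_phase, violet_phase.

green_phase, violet_phase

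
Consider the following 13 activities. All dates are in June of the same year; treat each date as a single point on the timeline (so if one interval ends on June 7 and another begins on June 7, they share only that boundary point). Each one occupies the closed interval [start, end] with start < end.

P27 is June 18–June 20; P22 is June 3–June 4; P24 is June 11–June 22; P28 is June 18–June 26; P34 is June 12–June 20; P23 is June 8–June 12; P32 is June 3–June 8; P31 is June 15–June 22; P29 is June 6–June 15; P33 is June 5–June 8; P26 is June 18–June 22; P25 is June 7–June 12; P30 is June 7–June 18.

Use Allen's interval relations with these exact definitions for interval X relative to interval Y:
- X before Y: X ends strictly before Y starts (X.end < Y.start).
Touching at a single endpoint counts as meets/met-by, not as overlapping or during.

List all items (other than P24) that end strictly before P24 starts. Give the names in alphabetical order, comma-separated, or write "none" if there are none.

Target P24 = [June 11, June 22].
P22 [June 3, June 4] → before → yes.
P23 [June 8, June 12] → overlaps → no.
P25 [June 7, June 12] → overlaps → no.
P26 [June 18, June 22] → finishes → no.
P27 [June 18, June 20] → during → no.
P28 [June 18, June 26] → overlapped-by → no.
P29 [June 6, June 15] → overlaps → no.
P30 [June 7, June 18] → overlaps → no.
P31 [June 15, June 22] → finishes → no.
P32 [June 3, June 8] → before → yes.
P33 [June 5, June 8] → before → yes.
P34 [June 12, June 20] → during → no.
Result: P22, P32, P33.

P22, P32, P33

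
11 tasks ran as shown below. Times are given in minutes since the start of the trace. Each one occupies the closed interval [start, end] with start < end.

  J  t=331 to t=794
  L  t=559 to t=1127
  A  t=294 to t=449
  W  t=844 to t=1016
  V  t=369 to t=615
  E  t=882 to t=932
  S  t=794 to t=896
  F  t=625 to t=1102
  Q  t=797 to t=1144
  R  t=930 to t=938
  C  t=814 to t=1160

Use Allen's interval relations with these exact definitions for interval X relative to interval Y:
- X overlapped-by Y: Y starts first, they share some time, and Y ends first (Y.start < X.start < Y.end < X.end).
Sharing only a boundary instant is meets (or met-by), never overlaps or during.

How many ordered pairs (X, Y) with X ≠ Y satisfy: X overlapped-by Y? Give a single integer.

15

Checking all 110 ordered pairs for relation 'overlapped-by'; matching pairs in alphabetical order:
(C, F): C overlapped-by F ✓
(C, L): C overlapped-by L ✓
(C, Q): C overlapped-by Q ✓
(C, S): C overlapped-by S ✓
(E, S): E overlapped-by S ✓
(F, J): F overlapped-by J ✓
(J, A): J overlapped-by A ✓
(L, J): L overlapped-by J ✓
(L, V): L overlapped-by V ✓
(Q, F): Q overlapped-by F ✓
(Q, L): Q overlapped-by L ✓
(Q, S): Q overlapped-by S ✓
(R, E): R overlapped-by E ✓
(V, A): V overlapped-by A ✓
(W, S): W overlapped-by S ✓
Count: 15.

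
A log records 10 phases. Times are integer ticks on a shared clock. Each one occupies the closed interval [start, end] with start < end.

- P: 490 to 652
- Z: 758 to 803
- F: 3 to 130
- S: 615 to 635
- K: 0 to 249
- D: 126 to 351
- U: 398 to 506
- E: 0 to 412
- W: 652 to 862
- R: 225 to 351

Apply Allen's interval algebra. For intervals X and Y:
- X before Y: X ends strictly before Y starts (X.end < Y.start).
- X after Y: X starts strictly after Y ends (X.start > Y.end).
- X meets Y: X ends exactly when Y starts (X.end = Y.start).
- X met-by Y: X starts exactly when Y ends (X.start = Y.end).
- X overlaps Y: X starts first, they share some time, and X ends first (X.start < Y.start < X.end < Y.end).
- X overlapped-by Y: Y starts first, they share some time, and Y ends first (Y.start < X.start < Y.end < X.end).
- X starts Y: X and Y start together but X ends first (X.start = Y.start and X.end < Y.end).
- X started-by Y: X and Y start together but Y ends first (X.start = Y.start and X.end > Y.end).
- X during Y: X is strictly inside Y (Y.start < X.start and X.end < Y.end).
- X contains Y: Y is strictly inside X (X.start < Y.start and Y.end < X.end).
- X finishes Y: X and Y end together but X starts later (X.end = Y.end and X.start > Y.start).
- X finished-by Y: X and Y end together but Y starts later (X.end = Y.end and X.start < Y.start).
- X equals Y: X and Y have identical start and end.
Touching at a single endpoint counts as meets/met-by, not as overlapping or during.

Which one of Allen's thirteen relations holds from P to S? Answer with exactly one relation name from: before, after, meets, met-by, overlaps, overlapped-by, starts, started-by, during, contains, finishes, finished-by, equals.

P = [490, 652]; S = [615, 635].
Compare endpoints: P.start < S.start, P.start < S.end, P.end > S.start, P.end > S.end.
That pattern is 'contains'.

contains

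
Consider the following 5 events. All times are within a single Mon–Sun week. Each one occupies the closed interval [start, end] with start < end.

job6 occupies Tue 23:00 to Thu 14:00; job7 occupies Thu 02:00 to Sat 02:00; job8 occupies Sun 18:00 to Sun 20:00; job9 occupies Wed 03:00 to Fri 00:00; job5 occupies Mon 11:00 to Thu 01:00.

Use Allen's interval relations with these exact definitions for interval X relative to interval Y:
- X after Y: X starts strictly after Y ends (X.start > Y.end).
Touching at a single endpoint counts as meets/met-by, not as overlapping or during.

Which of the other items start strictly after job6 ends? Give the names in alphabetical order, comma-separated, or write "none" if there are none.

job8

Target job6 = [Tue 23:00, Thu 14:00].
job5 [Mon 11:00, Thu 01:00] → overlaps → no.
job7 [Thu 02:00, Sat 02:00] → overlapped-by → no.
job8 [Sun 18:00, Sun 20:00] → after → yes.
job9 [Wed 03:00, Fri 00:00] → overlapped-by → no.
Result: job8.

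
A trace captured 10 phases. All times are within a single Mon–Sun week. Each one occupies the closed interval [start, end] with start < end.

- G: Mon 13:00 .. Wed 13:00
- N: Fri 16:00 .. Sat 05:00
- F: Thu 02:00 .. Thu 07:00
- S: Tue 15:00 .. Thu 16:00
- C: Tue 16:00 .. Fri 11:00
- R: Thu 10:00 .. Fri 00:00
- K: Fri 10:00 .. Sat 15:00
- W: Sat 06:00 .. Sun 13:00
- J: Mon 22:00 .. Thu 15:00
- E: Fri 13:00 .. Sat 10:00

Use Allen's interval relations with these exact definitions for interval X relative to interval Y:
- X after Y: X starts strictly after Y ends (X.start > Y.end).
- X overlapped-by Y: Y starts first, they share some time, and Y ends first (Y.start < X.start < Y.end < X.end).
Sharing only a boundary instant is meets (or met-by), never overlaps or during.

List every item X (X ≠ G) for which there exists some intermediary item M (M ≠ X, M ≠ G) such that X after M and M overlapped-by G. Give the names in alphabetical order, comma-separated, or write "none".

Target G = [Mon 13:00, Wed 13:00].
Intermediaries M with M overlapped-by G: C, J, S.
Via C — items with X after C: E, N, W.
Via J — items with X after J: E, K, N, W.
Via S — items with X after S: E, K, N, W.
Union: E, K, N, W.

E, K, N, W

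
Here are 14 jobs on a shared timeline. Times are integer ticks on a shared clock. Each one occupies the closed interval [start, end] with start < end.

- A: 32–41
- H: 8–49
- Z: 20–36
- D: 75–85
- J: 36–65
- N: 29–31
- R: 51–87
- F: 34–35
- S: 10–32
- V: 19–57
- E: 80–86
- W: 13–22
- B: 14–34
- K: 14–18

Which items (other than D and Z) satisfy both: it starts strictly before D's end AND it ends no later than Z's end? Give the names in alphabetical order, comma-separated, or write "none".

B, F, K, N, S, W

Conditions: its start is strictly before D's end (X.start < 85) AND its end is no later than Z's end (X.end <= 36).
A: start 32 < 85? ✓; end 41 <= 36? ✗ → no.
B: start 14 < 85? ✓; end 34 <= 36? ✓ → yes.
E: start 80 < 85? ✓; end 86 <= 36? ✗ → no.
F: start 34 < 85? ✓; end 35 <= 36? ✓ → yes.
H: start 8 < 85? ✓; end 49 <= 36? ✗ → no.
J: start 36 < 85? ✓; end 65 <= 36? ✗ → no.
K: start 14 < 85? ✓; end 18 <= 36? ✓ → yes.
N: start 29 < 85? ✓; end 31 <= 36? ✓ → yes.
R: start 51 < 85? ✓; end 87 <= 36? ✗ → no.
S: start 10 < 85? ✓; end 32 <= 36? ✓ → yes.
V: start 19 < 85? ✓; end 57 <= 36? ✗ → no.
W: start 13 < 85? ✓; end 22 <= 36? ✓ → yes.
Result: B, F, K, N, S, W.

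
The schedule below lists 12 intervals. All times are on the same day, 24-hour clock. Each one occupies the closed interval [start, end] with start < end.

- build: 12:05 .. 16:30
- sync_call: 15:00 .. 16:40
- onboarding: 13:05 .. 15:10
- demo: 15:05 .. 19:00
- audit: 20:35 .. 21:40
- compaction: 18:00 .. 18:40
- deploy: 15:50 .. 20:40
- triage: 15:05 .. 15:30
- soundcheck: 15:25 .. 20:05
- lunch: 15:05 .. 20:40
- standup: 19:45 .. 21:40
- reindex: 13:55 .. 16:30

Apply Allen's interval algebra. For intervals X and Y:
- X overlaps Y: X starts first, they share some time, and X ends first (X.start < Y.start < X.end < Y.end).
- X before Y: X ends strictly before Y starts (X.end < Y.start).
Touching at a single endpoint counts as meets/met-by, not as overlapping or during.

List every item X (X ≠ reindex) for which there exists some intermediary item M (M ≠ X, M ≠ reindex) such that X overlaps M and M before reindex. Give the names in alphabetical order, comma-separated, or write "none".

none

Target reindex = [13:55, 16:30].
Intermediaries M with M before reindex: none.
Union: none.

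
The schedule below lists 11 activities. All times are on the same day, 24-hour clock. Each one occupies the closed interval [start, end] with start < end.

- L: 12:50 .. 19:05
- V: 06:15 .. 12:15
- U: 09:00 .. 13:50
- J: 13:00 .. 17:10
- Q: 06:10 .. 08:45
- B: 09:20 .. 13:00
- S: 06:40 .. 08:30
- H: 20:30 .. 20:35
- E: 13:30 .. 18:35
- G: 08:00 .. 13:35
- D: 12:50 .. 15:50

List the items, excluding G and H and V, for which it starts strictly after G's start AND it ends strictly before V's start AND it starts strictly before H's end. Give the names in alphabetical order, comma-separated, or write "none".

Conditions: its start is strictly after G's start (X.start > 08:00) AND its end is strictly before V's start (X.end < 06:15) AND its start is strictly before H's end (X.start < 20:35).
B: start 09:20 > 08:00? ✓; end 13:00 < 06:15? ✗; start 09:20 < 20:35? ✓ → no.
D: start 12:50 > 08:00? ✓; end 15:50 < 06:15? ✗; start 12:50 < 20:35? ✓ → no.
E: start 13:30 > 08:00? ✓; end 18:35 < 06:15? ✗; start 13:30 < 20:35? ✓ → no.
J: start 13:00 > 08:00? ✓; end 17:10 < 06:15? ✗; start 13:00 < 20:35? ✓ → no.
L: start 12:50 > 08:00? ✓; end 19:05 < 06:15? ✗; start 12:50 < 20:35? ✓ → no.
Q: start 06:10 > 08:00? ✗; end 08:45 < 06:15? ✗; start 06:10 < 20:35? ✓ → no.
S: start 06:40 > 08:00? ✗; end 08:30 < 06:15? ✗; start 06:40 < 20:35? ✓ → no.
U: start 09:00 > 08:00? ✓; end 13:50 < 06:15? ✗; start 09:00 < 20:35? ✓ → no.
Result: none.

none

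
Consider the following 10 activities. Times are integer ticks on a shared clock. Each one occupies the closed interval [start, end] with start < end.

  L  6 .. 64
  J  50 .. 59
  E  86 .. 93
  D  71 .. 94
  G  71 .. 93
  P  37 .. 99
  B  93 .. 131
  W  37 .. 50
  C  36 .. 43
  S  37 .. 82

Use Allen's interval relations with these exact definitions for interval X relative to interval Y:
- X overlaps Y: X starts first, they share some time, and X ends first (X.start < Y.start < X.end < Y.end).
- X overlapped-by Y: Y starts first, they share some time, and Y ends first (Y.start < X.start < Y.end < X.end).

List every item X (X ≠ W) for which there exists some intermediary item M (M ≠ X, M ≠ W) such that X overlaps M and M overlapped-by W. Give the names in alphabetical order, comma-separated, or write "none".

none

Target W = [37, 50].
Intermediaries M with M overlapped-by W: none.
Union: none.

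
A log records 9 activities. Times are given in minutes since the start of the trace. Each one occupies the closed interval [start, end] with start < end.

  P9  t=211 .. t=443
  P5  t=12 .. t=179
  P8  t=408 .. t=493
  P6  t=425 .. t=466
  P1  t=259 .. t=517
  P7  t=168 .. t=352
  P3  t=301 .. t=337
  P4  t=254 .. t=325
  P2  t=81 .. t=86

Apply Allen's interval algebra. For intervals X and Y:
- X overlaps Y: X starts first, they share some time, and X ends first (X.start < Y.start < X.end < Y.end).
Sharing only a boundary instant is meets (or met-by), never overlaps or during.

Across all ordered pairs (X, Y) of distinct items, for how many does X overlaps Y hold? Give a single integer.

8

Checking all 72 ordered pairs for relation 'overlaps'; matching pairs in alphabetical order:
(P4, P1): P4 overlaps P1 ✓
(P4, P3): P4 overlaps P3 ✓
(P5, P7): P5 overlaps P7 ✓
(P7, P1): P7 overlaps P1 ✓
(P7, P9): P7 overlaps P9 ✓
(P9, P1): P9 overlaps P1 ✓
(P9, P6): P9 overlaps P6 ✓
(P9, P8): P9 overlaps P8 ✓
Count: 8.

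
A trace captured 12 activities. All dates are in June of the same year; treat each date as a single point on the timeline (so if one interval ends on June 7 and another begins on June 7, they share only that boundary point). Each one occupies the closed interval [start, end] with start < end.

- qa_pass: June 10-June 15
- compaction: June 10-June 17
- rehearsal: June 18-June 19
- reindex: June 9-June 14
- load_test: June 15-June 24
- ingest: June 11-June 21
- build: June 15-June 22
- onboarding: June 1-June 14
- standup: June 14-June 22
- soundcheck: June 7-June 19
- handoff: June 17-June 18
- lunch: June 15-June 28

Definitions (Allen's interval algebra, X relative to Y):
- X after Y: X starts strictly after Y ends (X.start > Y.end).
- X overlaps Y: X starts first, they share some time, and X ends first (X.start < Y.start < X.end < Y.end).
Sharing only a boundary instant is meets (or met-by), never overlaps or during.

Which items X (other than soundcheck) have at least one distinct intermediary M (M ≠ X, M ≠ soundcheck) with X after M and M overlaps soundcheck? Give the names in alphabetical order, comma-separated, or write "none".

Target soundcheck = [June 7, June 19].
Intermediaries M with M overlaps soundcheck: onboarding.
Via onboarding — items with X after onboarding: build, handoff, load_test, lunch, rehearsal.
Union: build, handoff, load_test, lunch, rehearsal.

build, handoff, load_test, lunch, rehearsal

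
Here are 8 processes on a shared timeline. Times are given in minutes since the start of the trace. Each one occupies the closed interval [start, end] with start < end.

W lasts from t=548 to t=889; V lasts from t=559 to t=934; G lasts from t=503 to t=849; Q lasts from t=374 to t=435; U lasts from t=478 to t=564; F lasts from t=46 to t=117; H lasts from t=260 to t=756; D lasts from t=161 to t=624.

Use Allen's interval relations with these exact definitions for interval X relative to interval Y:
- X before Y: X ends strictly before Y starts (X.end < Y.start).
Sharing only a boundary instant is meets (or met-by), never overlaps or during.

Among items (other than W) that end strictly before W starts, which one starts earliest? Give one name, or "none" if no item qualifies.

Target W = [t=548, t=889].
D [t=161, t=624] → overlaps → excluded.
F [t=46, t=117] → before → candidate.
G [t=503, t=849] → overlaps → excluded.
H [t=260, t=756] → overlaps → excluded.
Q [t=374, t=435] → before → candidate.
U [t=478, t=564] → overlaps → excluded.
V [t=559, t=934] → overlapped-by → excluded.
Among candidates, earliest start is t=46 → F.

F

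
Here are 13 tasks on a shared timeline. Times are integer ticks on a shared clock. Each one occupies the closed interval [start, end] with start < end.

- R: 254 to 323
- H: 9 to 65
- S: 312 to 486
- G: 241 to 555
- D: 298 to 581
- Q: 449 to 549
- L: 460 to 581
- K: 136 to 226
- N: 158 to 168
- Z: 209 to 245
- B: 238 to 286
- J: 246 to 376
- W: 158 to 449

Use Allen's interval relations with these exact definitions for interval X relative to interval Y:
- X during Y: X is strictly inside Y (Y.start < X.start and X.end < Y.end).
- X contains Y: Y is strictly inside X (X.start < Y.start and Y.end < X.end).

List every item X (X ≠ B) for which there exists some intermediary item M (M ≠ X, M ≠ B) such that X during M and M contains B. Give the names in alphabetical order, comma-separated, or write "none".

J, R, Z

Target B = [238, 286].
Intermediaries M with M contains B: W.
Via W — items with X during W: J, R, Z.
Union: J, R, Z.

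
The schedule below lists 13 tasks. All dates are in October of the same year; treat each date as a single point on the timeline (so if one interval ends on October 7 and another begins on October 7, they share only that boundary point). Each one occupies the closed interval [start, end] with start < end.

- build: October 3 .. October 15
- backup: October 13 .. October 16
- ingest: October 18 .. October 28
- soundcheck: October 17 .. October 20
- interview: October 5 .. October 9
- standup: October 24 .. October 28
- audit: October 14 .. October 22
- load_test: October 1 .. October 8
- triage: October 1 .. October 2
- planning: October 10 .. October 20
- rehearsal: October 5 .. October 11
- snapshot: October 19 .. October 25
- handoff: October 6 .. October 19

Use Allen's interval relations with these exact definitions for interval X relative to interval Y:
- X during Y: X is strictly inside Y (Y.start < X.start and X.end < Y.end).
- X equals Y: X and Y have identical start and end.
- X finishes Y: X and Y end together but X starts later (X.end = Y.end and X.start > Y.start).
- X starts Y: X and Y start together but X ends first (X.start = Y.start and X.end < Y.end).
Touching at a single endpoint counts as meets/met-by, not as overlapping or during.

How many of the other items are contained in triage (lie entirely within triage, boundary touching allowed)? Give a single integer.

0

Target triage = [October 1, October 2].
audit [October 14, October 22] → after → no.
backup [October 13, October 16] → after → no.
build [October 3, October 15] → after → no.
handoff [October 6, October 19] → after → no.
ingest [October 18, October 28] → after → no.
interview [October 5, October 9] → after → no.
load_test [October 1, October 8] → started-by → no.
planning [October 10, October 20] → after → no.
rehearsal [October 5, October 11] → after → no.
snapshot [October 19, October 25] → after → no.
soundcheck [October 17, October 20] → after → no.
standup [October 24, October 28] → after → no.
Total: 0.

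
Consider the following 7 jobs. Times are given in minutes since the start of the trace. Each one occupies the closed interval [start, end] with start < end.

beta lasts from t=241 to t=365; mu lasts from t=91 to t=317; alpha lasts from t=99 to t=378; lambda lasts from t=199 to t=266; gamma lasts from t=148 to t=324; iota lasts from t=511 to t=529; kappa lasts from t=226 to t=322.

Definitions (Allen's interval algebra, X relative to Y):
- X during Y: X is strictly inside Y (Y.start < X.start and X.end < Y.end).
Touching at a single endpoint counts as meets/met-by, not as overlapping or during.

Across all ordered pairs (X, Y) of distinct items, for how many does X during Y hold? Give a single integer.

7

Checking all 42 ordered pairs for relation 'during'; matching pairs in alphabetical order:
(beta, alpha): beta during alpha ✓
(gamma, alpha): gamma during alpha ✓
(kappa, alpha): kappa during alpha ✓
(kappa, gamma): kappa during gamma ✓
(lambda, alpha): lambda during alpha ✓
(lambda, gamma): lambda during gamma ✓
(lambda, mu): lambda during mu ✓
Count: 7.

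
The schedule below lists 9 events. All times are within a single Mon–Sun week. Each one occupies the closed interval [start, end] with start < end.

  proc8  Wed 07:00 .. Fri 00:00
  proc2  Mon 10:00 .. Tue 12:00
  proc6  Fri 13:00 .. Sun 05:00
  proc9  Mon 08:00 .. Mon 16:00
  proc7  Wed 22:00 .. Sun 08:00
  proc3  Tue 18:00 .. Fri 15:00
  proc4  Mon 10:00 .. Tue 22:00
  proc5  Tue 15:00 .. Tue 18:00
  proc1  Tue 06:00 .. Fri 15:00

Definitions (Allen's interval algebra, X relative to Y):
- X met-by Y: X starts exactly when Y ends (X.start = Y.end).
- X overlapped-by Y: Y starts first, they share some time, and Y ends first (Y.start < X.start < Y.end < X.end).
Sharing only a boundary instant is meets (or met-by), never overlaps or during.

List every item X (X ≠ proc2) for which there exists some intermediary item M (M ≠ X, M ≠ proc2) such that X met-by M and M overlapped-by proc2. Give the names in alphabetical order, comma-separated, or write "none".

none

Target proc2 = [Mon 10:00, Tue 12:00].
Intermediaries M with M overlapped-by proc2: proc1.
Via proc1 — items with X met-by proc1: none.
Union: none.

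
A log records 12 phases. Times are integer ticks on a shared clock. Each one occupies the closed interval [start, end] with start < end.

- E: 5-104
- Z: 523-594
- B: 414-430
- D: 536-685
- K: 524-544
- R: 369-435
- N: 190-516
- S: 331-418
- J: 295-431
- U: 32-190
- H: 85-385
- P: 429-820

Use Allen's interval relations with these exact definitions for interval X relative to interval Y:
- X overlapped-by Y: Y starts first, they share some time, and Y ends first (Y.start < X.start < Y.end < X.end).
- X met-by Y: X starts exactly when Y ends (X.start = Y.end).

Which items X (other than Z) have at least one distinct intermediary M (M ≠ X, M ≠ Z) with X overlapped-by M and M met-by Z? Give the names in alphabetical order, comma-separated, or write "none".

Target Z = [523, 594].
Intermediaries M with M met-by Z: none.
Union: none.

none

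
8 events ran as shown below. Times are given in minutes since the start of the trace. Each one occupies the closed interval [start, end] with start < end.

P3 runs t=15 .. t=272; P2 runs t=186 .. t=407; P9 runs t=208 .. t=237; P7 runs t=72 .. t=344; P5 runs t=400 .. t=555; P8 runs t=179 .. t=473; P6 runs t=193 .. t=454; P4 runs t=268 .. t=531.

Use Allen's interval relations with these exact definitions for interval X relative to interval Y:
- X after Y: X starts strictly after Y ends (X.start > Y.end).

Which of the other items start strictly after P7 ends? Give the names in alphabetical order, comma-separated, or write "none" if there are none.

P5

Target P7 = [t=72, t=344].
P2 [t=186, t=407] → overlapped-by → no.
P3 [t=15, t=272] → overlaps → no.
P4 [t=268, t=531] → overlapped-by → no.
P5 [t=400, t=555] → after → yes.
P6 [t=193, t=454] → overlapped-by → no.
P8 [t=179, t=473] → overlapped-by → no.
P9 [t=208, t=237] → during → no.
Result: P5.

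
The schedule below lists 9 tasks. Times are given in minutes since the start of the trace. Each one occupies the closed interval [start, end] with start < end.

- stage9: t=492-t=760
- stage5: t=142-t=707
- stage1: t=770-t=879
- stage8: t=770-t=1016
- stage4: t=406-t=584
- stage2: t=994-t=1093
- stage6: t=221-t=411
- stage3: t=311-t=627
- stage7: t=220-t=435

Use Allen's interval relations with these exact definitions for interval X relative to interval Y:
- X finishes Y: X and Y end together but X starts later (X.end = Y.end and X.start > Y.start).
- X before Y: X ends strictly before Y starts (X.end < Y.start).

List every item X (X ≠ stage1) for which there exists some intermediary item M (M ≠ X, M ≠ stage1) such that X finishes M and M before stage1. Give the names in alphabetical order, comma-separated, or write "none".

none

Target stage1 = [t=770, t=879].
Intermediaries M with M before stage1: stage3, stage4, stage5, stage6, stage7, stage9.
Via stage3 — items with X finishes stage3: none.
Via stage4 — items with X finishes stage4: none.
Via stage5 — items with X finishes stage5: none.
Via stage6 — items with X finishes stage6: none.
Via stage7 — items with X finishes stage7: none.
Via stage9 — items with X finishes stage9: none.
Union: none.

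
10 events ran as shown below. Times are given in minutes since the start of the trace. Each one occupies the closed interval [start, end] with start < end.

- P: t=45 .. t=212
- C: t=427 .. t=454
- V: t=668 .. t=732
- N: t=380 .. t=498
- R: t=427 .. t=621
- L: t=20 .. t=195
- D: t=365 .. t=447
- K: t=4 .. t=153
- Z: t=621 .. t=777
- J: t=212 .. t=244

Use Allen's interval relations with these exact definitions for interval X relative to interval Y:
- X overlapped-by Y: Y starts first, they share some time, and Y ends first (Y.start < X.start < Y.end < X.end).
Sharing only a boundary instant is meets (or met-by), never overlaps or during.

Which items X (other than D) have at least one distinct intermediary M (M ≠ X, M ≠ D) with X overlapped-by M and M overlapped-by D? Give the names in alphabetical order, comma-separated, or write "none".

Target D = [t=365, t=447].
Intermediaries M with M overlapped-by D: C, N, R.
Via C — items with X overlapped-by C: none.
Via N — items with X overlapped-by N: R.
Via R — items with X overlapped-by R: none.
Union: R.

R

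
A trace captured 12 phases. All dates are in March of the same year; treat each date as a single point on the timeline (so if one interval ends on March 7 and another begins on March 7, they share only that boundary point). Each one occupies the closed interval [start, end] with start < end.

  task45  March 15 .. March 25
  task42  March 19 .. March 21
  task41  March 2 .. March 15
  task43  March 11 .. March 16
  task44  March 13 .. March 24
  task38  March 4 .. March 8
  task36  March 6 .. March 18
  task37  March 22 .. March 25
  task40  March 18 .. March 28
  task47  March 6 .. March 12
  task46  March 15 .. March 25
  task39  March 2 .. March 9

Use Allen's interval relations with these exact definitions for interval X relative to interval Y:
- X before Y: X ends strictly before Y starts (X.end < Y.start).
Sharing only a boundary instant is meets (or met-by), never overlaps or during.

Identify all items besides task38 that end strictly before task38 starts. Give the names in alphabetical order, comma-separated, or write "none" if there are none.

none

Target task38 = [March 4, March 8].
task36 [March 6, March 18] → overlapped-by → no.
task37 [March 22, March 25] → after → no.
task39 [March 2, March 9] → contains → no.
task40 [March 18, March 28] → after → no.
task41 [March 2, March 15] → contains → no.
task42 [March 19, March 21] → after → no.
task43 [March 11, March 16] → after → no.
task44 [March 13, March 24] → after → no.
task45 [March 15, March 25] → after → no.
task46 [March 15, March 25] → after → no.
task47 [March 6, March 12] → overlapped-by → no.
Result: none.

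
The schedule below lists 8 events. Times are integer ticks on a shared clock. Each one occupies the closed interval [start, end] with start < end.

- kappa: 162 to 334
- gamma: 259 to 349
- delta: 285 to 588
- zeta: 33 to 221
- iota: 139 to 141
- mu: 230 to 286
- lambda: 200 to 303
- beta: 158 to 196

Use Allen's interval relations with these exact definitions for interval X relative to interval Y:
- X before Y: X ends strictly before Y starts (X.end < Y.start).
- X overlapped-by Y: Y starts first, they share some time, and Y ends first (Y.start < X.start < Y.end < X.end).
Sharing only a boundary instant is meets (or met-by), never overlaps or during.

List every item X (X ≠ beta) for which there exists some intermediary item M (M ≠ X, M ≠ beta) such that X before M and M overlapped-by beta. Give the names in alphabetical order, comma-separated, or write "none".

iota

Target beta = [158, 196].
Intermediaries M with M overlapped-by beta: kappa.
Via kappa — items with X before kappa: iota.
Union: iota.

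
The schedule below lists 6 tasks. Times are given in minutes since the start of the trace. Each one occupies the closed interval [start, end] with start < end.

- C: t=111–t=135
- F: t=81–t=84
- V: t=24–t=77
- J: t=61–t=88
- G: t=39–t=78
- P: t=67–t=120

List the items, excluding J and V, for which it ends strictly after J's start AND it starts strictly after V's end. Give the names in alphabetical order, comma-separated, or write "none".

C, F

Conditions: its end is strictly after J's start (X.end > t=61) AND its start is strictly after V's end (X.start > t=77).
C: end t=135 > t=61? ✓; start t=111 > t=77? ✓ → yes.
F: end t=84 > t=61? ✓; start t=81 > t=77? ✓ → yes.
G: end t=78 > t=61? ✓; start t=39 > t=77? ✗ → no.
P: end t=120 > t=61? ✓; start t=67 > t=77? ✗ → no.
Result: C, F.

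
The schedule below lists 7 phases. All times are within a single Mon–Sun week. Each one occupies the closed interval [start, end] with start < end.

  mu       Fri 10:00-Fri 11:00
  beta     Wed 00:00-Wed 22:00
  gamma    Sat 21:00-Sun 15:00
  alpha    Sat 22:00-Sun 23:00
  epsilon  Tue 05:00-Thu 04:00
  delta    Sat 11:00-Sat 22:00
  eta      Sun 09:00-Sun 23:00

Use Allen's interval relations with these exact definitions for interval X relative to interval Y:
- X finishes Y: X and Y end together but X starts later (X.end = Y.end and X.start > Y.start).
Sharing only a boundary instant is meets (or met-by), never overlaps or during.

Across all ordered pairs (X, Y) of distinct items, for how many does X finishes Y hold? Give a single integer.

1

Checking all 42 ordered pairs for relation 'finishes'; matching pairs in alphabetical order:
(eta, alpha): eta finishes alpha ✓
Count: 1.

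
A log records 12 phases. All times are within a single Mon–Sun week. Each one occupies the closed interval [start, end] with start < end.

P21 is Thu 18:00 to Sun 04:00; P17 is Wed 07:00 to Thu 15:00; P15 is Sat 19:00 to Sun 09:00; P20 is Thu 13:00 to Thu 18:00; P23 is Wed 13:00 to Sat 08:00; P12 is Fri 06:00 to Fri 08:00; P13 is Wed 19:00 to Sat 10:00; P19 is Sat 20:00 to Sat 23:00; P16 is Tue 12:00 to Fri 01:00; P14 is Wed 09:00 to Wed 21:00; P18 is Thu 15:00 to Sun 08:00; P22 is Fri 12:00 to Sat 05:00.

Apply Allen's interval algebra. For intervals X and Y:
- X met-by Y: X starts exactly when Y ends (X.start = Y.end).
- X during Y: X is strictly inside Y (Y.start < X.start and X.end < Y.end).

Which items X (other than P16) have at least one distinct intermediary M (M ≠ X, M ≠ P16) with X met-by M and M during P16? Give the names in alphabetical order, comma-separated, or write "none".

P18, P21

Target P16 = [Tue 12:00, Fri 01:00].
Intermediaries M with M during P16: P14, P17, P20.
Via P14 — items with X met-by P14: none.
Via P17 — items with X met-by P17: P18.
Via P20 — items with X met-by P20: P21.
Union: P18, P21.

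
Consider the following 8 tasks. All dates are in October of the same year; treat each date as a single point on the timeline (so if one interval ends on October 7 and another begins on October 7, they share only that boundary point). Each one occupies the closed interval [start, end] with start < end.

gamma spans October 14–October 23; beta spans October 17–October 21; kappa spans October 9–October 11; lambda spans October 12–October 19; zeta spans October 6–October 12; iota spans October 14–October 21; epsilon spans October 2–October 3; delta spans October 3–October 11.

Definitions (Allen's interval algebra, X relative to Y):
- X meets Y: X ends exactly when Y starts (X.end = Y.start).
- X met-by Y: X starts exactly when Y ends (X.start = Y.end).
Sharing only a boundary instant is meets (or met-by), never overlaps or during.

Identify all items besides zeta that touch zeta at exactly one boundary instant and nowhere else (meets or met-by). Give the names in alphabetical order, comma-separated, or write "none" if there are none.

lambda

Target zeta = [October 6, October 12].
beta [October 17, October 21] → after → no.
delta [October 3, October 11] → overlaps → no.
epsilon [October 2, October 3] → before → no.
gamma [October 14, October 23] → after → no.
iota [October 14, October 21] → after → no.
kappa [October 9, October 11] → during → no.
lambda [October 12, October 19] → met-by → yes.
Result: lambda.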